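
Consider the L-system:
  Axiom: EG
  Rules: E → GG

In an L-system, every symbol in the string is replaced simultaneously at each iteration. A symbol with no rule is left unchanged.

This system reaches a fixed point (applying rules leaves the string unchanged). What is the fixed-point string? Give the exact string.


Answer: GGG

Derivation:
Step 0: EG
Step 1: GGG
Step 2: GGG  (unchanged — fixed point at step 1)


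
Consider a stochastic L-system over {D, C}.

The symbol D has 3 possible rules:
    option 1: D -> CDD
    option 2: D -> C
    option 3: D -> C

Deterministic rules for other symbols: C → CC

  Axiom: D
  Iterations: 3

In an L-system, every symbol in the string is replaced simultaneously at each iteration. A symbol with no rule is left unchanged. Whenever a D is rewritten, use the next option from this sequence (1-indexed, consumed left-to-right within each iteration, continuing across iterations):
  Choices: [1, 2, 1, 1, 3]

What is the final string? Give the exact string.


Answer: CCCCCCCCCDDC

Derivation:
Step 0: D
Step 1: CDD  (used choices [1])
Step 2: CCCCDD  (used choices [2, 1])
Step 3: CCCCCCCCCDDC  (used choices [1, 3])


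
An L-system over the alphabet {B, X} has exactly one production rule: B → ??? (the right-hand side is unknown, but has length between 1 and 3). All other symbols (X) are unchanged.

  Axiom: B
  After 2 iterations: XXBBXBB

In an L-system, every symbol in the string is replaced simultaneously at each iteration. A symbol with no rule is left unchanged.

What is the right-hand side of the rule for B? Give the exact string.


Answer: XBB

Derivation:
Trying B → XBB:
  Step 0: B
  Step 1: XBB
  Step 2: XXBBXBB
Matches the given result.


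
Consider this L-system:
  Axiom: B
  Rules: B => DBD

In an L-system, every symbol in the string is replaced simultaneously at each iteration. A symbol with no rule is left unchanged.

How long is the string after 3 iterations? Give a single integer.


Step 0: length = 1
Step 1: length = 3
Step 2: length = 5
Step 3: length = 7

Answer: 7


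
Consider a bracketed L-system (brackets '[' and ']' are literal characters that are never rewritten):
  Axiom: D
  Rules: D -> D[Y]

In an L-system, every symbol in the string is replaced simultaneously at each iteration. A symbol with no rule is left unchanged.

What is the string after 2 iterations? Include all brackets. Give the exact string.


Answer: D[Y][Y]

Derivation:
Step 0: D
Step 1: D[Y]
Step 2: D[Y][Y]


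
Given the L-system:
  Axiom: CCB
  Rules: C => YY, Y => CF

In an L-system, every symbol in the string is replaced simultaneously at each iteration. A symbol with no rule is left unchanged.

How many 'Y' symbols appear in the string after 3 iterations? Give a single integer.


Step 0: CCB  (0 'Y')
Step 1: YYYYB  (4 'Y')
Step 2: CFCFCFCFB  (0 'Y')
Step 3: YYFYYFYYFYYFB  (8 'Y')

Answer: 8


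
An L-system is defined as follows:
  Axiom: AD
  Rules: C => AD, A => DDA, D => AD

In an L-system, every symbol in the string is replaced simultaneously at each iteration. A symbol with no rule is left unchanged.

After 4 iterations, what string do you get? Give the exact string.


Answer: ADADDDADDAADADADDDADDAADDDAADDDAADADADDDADDAADDDAADADADDDAADADDDADDAAD

Derivation:
Step 0: AD
Step 1: DDAAD
Step 2: ADADDDADDAAD
Step 3: DDAADDDAADADADDDAADADDDADDAAD
Step 4: ADADDDADDAADADADDDADDAADDDAADDDAADADADDDADDAADDDAADADADDDAADADDDADDAAD


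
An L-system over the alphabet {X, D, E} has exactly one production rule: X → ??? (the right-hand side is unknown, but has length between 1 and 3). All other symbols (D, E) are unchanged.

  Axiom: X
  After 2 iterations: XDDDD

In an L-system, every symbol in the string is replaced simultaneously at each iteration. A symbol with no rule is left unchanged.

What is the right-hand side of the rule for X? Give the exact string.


Answer: XDD

Derivation:
Trying X → XDD:
  Step 0: X
  Step 1: XDD
  Step 2: XDDDD
Matches the given result.


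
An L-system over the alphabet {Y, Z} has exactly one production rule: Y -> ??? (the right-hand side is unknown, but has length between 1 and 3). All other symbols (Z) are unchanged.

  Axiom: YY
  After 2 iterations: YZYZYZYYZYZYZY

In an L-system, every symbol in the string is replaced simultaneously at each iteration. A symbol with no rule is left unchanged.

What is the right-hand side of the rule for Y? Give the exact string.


Answer: YZY

Derivation:
Trying Y -> YZY:
  Step 0: YY
  Step 1: YZYYZY
  Step 2: YZYZYZYYZYZYZY
Matches the given result.


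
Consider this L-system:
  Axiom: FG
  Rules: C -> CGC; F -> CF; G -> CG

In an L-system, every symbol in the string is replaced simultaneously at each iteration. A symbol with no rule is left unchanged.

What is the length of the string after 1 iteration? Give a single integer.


Answer: 4

Derivation:
Step 0: length = 2
Step 1: length = 4


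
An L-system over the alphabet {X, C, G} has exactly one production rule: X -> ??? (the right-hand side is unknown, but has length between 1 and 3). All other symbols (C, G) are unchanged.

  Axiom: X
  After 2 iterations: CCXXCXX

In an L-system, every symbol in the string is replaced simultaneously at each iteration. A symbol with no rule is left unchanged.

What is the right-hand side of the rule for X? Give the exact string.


Answer: CXX

Derivation:
Trying X -> CXX:
  Step 0: X
  Step 1: CXX
  Step 2: CCXXCXX
Matches the given result.


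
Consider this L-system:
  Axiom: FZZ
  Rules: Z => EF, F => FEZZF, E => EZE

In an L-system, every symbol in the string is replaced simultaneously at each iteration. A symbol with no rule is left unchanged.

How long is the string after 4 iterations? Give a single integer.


Step 0: length = 3
Step 1: length = 9
Step 2: length = 33
Step 3: length = 108
Step 4: length = 354

Answer: 354


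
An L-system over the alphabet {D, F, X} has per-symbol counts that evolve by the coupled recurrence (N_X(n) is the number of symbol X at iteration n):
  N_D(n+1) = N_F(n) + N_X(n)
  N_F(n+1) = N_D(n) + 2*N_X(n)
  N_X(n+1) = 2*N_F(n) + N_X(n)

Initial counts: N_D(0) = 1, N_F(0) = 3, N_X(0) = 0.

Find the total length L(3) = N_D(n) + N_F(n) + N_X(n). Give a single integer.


Step 0: N_D=1, N_F=3, N_X=0, L=4
Step 1: N_D=3, N_F=1, N_X=6, L=10
Step 2: N_D=7, N_F=15, N_X=8, L=30
Step 3: N_D=23, N_F=23, N_X=38, L=84

Answer: 84


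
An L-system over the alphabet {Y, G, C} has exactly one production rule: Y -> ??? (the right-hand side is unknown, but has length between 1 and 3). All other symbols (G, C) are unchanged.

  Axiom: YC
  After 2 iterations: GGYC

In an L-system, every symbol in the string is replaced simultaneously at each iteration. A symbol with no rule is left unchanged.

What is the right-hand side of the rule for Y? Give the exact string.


Answer: GY

Derivation:
Trying Y -> GY:
  Step 0: YC
  Step 1: GYC
  Step 2: GGYC
Matches the given result.


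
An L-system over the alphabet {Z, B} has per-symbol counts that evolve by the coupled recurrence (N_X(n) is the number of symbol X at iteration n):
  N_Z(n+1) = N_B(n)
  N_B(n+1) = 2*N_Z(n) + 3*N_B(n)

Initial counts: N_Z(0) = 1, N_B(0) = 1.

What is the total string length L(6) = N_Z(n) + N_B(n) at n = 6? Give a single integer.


Answer: 3526

Derivation:
Step 0: N_Z=1, N_B=1, L=2
Step 1: N_Z=1, N_B=5, L=6
Step 2: N_Z=5, N_B=17, L=22
Step 3: N_Z=17, N_B=61, L=78
Step 4: N_Z=61, N_B=217, L=278
Step 5: N_Z=217, N_B=773, L=990
Step 6: N_Z=773, N_B=2753, L=3526


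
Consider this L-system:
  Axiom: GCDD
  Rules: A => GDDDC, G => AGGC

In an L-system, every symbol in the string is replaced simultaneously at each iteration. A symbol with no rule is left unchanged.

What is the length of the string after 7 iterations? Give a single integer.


Answer: 1344

Derivation:
Step 0: length = 4
Step 1: length = 7
Step 2: length = 17
Step 3: length = 40
Step 4: length = 96
Step 5: length = 231
Step 6: length = 557
Step 7: length = 1344


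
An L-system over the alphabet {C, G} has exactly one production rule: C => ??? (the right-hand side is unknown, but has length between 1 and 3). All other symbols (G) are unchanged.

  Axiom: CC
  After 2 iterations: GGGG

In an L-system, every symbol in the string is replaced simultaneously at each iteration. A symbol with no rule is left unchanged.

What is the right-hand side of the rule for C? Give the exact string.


Answer: GG

Derivation:
Trying C => GG:
  Step 0: CC
  Step 1: GGGG
  Step 2: GGGG
Matches the given result.


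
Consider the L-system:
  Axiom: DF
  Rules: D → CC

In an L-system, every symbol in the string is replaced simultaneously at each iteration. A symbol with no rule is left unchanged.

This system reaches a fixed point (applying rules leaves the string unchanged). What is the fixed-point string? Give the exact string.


Step 0: DF
Step 1: CCF
Step 2: CCF  (unchanged — fixed point at step 1)

Answer: CCF


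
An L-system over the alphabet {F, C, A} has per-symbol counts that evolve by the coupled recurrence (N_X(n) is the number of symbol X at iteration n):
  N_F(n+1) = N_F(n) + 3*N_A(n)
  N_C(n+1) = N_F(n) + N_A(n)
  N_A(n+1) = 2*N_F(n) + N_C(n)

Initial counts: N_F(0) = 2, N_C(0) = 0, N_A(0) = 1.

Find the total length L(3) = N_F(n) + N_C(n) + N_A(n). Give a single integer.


Answer: 129

Derivation:
Step 0: N_F=2, N_C=0, N_A=1, L=3
Step 1: N_F=5, N_C=3, N_A=4, L=12
Step 2: N_F=17, N_C=9, N_A=13, L=39
Step 3: N_F=56, N_C=30, N_A=43, L=129


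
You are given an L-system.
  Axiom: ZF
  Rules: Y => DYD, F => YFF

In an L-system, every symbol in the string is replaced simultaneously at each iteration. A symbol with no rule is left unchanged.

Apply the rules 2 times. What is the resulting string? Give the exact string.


Step 0: ZF
Step 1: ZYFF
Step 2: ZDYDYFFYFF

Answer: ZDYDYFFYFF


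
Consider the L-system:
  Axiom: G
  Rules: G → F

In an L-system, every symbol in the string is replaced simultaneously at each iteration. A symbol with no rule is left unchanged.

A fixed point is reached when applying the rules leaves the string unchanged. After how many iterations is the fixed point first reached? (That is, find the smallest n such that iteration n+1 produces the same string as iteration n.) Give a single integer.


Step 0: G
Step 1: F
Step 2: F  (unchanged — fixed point at step 1)

Answer: 1


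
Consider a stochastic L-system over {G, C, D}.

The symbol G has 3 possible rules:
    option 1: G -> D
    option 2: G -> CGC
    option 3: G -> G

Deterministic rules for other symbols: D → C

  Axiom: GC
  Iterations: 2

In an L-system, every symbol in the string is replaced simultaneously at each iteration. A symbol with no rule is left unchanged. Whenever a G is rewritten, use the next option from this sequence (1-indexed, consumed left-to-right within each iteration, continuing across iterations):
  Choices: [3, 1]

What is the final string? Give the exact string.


Answer: DC

Derivation:
Step 0: GC
Step 1: GC  (used choices [3])
Step 2: DC  (used choices [1])


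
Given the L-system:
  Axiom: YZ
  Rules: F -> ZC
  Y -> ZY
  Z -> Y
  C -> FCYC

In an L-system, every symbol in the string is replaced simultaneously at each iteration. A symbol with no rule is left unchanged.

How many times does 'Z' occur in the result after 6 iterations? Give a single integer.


Step 0: YZ  (1 'Z')
Step 1: ZYY  (1 'Z')
Step 2: YZYZY  (2 'Z')
Step 3: ZYYZYYZY  (3 'Z')
Step 4: YZYZYYZYZYYZY  (5 'Z')
Step 5: ZYYZYYZYZYYZYYZYZYYZY  (8 'Z')
Step 6: YZYZYYZYZYYZYYZYZYYZYZYYZYYZYZYYZY  (13 'Z')

Answer: 13


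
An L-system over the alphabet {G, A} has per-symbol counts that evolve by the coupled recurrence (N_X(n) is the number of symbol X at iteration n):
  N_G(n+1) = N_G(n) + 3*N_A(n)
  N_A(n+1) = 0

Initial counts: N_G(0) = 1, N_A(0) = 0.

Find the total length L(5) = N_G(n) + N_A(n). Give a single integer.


Answer: 1

Derivation:
Step 0: N_G=1, N_A=0, L=1
Step 1: N_G=1, N_A=0, L=1
Step 2: N_G=1, N_A=0, L=1
Step 3: N_G=1, N_A=0, L=1
Step 4: N_G=1, N_A=0, L=1
Step 5: N_G=1, N_A=0, L=1


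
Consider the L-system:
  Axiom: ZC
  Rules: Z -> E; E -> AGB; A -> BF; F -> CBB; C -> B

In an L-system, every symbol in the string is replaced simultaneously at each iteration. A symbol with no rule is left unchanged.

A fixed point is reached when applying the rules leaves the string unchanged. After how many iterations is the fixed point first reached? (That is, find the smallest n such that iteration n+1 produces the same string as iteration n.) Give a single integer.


Step 0: ZC
Step 1: EB
Step 2: AGBB
Step 3: BFGBB
Step 4: BCBBGBB
Step 5: BBBBGBB
Step 6: BBBBGBB  (unchanged — fixed point at step 5)

Answer: 5


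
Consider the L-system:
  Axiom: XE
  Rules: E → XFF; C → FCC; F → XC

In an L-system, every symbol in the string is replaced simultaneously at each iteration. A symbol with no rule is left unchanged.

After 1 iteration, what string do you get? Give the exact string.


Answer: XXFF

Derivation:
Step 0: XE
Step 1: XXFF


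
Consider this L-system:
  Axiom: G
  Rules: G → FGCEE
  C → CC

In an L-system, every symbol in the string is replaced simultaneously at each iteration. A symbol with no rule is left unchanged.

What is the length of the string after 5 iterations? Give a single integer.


Answer: 47

Derivation:
Step 0: length = 1
Step 1: length = 5
Step 2: length = 10
Step 3: length = 17
Step 4: length = 28
Step 5: length = 47


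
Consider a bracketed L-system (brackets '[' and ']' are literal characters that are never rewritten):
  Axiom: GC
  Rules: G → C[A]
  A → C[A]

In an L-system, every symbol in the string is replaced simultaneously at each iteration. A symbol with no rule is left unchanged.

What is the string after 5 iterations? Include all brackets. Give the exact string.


Step 0: GC
Step 1: C[A]C
Step 2: C[C[A]]C
Step 3: C[C[C[A]]]C
Step 4: C[C[C[C[A]]]]C
Step 5: C[C[C[C[C[A]]]]]C

Answer: C[C[C[C[C[A]]]]]C


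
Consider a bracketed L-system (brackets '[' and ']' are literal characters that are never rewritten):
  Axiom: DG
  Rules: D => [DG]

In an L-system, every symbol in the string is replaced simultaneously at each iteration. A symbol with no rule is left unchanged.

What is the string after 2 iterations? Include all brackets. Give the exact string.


Answer: [[DG]G]G

Derivation:
Step 0: DG
Step 1: [DG]G
Step 2: [[DG]G]G


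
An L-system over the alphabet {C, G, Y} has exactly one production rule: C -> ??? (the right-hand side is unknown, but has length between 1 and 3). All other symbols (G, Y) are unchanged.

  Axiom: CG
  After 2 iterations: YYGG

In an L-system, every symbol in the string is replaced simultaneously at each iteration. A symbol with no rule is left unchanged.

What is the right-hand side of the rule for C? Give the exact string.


Answer: YYG

Derivation:
Trying C -> YYG:
  Step 0: CG
  Step 1: YYGG
  Step 2: YYGG
Matches the given result.


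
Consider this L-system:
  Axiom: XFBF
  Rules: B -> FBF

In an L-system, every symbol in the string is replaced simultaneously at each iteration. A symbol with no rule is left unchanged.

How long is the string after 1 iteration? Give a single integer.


Step 0: length = 4
Step 1: length = 6

Answer: 6


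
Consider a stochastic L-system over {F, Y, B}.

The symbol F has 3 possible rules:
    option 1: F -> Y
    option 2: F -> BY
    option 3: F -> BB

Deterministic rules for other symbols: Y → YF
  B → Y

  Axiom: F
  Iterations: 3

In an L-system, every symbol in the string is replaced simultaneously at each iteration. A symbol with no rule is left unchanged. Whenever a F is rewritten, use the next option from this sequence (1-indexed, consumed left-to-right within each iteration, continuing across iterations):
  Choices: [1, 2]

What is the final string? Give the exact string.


Step 0: F
Step 1: Y  (used choices [1])
Step 2: YF  (used choices [])
Step 3: YFBY  (used choices [2])

Answer: YFBY


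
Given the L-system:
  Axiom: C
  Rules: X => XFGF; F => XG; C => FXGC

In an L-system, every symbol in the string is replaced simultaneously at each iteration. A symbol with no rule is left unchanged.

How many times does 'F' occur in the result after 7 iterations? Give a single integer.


Step 0: C  (0 'F')
Step 1: FXGC  (1 'F')
Step 2: XGXFGFGFXGC  (3 'F')
Step 3: XFGFGXFGFXGGXGGXGXFGFGFXGC  (7 'F')
Step 4: XFGFXGGXGGXFGFXGGXGXFGFGGXFGFGGXFGFGXFGFXGGXGGXGXFGFGFXGC  (15 'F')
Step 5: XFGFXGGXGXFGFGGXFGFGGXFGFXGGXGXFGFGGXFGFGXFGFXGGXGGGXFGFXGGXGGGXFGFXGGXGGXFGFXGGXGXFGFGGXFGFGGXFGFGXFGFXGGXGGXGXFGFGFXGC  (31 'F')
Step 6: XFGFXGGXGXFGFGGXFGFGXFGFXGGXGGGXFGFXGGXGGGXFGFXGGXGXFGFGGXFGFGXFGFXGGXGGGXFGFXGGXGGXFGFXGGXGXFGFGGXFGFGGGXFGFXGGXGXFGFGGXFGFGGGXFGFXGGXGXFGFGGXFGFGGXFGFXGGXGXFGFGGXFGFGXFGFXGGXGGGXFGFXGGXGGGXFGFXGGXGGXFGFXGGXGXFGFGGXFGFGGXFGFGXFGFXGGXGGXGXFGFGFXGC  (63 'F')
Step 7: XFGFXGGXGXFGFGGXFGFGXFGFXGGXGGGXFGFXGGXGGXFGFXGGXGXFGFGGXFGFGGGXFGFXGGXGXFGFGGXFGFGGGXFGFXGGXGXFGFGGXFGFGXFGFXGGXGGGXFGFXGGXGGXFGFXGGXGXFGFGGXFGFGGGXFGFXGGXGXFGFGGXFGFGGXFGFXGGXGXFGFGGXFGFGXFGFXGGXGGGXFGFXGGXGGGGXFGFXGGXGXFGFGGXFGFGXFGFXGGXGGGXFGFXGGXGGGGXFGFXGGXGXFGFGGXFGFGXFGFXGGXGGGXFGFXGGXGGGXFGFXGGXGXFGFGGXFGFGXFGFXGGXGGGXFGFXGGXGGXFGFXGGXGXFGFGGXFGFGGGXFGFXGGXGXFGFGGXFGFGGGXFGFXGGXGXFGFGGXFGFGGXFGFXGGXGXFGFGGXFGFGXFGFXGGXGGGXFGFXGGXGGGXFGFXGGXGGXFGFXGGXGXFGFGGXFGFGGXFGFGXFGFXGGXGGXGXFGFGFXGC  (127 'F')

Answer: 127


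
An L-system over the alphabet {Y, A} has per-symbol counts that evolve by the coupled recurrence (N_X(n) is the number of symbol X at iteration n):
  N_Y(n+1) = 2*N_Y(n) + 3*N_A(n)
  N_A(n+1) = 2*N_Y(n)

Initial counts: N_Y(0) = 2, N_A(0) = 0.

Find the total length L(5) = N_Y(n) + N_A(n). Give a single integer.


Step 0: N_Y=2, N_A=0, L=2
Step 1: N_Y=4, N_A=4, L=8
Step 2: N_Y=20, N_A=8, L=28
Step 3: N_Y=64, N_A=40, L=104
Step 4: N_Y=248, N_A=128, L=376
Step 5: N_Y=880, N_A=496, L=1376

Answer: 1376


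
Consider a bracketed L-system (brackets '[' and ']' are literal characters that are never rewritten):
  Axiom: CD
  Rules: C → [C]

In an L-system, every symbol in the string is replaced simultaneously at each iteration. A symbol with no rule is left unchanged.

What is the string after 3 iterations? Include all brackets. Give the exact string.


Answer: [[[C]]]D

Derivation:
Step 0: CD
Step 1: [C]D
Step 2: [[C]]D
Step 3: [[[C]]]D


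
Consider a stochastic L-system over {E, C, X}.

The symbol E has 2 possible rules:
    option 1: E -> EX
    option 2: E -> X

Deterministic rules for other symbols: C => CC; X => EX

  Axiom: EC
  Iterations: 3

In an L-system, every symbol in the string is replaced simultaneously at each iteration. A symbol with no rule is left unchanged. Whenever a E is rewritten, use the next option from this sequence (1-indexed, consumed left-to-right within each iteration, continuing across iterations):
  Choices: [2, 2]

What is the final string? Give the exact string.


Answer: XEXCCCCCCCC

Derivation:
Step 0: EC
Step 1: XCC  (used choices [2])
Step 2: EXCCCC  (used choices [])
Step 3: XEXCCCCCCCC  (used choices [2])


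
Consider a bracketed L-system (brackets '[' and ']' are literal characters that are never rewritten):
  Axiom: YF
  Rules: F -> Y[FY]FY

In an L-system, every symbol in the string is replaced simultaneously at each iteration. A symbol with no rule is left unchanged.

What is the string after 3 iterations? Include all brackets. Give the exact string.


Answer: YY[Y[Y[FY]FYY]Y[FY]FYYY]Y[Y[FY]FYY]Y[FY]FYYY

Derivation:
Step 0: YF
Step 1: YY[FY]FY
Step 2: YY[Y[FY]FYY]Y[FY]FYY
Step 3: YY[Y[Y[FY]FYY]Y[FY]FYYY]Y[Y[FY]FYY]Y[FY]FYYY


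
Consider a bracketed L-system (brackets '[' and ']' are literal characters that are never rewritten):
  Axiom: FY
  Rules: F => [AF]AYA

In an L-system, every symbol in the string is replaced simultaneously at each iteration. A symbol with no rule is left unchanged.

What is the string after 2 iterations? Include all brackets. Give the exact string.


Step 0: FY
Step 1: [AF]AYAY
Step 2: [A[AF]AYA]AYAY

Answer: [A[AF]AYA]AYAY


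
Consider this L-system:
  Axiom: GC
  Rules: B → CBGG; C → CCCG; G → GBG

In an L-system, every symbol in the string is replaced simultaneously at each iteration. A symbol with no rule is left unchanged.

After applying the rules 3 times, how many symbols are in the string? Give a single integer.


Answer: 89

Derivation:
Step 0: length = 2
Step 1: length = 7
Step 2: length = 25
Step 3: length = 89


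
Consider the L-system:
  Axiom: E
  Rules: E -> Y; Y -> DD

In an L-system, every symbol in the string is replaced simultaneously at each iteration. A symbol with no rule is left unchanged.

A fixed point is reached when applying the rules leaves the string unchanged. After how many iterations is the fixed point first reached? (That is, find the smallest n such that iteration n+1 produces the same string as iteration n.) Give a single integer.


Answer: 2

Derivation:
Step 0: E
Step 1: Y
Step 2: DD
Step 3: DD  (unchanged — fixed point at step 2)


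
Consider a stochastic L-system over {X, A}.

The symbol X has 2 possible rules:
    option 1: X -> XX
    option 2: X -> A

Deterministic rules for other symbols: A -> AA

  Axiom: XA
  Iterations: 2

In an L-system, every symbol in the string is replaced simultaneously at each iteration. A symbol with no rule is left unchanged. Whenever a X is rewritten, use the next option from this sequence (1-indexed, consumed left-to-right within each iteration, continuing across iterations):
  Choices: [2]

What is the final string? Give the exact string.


Answer: AAAAAA

Derivation:
Step 0: XA
Step 1: AAA  (used choices [2])
Step 2: AAAAAA  (used choices [])


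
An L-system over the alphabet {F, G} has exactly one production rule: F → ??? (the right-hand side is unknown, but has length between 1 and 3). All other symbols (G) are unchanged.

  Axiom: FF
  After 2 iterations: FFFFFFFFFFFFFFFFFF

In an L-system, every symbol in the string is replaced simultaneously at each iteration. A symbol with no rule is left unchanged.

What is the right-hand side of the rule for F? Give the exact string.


Answer: FFF

Derivation:
Trying F → FFF:
  Step 0: FF
  Step 1: FFFFFF
  Step 2: FFFFFFFFFFFFFFFFFF
Matches the given result.


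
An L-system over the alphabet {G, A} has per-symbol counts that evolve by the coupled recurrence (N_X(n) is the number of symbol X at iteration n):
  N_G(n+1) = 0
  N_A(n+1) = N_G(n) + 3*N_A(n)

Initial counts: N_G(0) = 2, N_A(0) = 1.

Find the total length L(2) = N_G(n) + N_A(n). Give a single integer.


Answer: 15

Derivation:
Step 0: N_G=2, N_A=1, L=3
Step 1: N_G=0, N_A=5, L=5
Step 2: N_G=0, N_A=15, L=15


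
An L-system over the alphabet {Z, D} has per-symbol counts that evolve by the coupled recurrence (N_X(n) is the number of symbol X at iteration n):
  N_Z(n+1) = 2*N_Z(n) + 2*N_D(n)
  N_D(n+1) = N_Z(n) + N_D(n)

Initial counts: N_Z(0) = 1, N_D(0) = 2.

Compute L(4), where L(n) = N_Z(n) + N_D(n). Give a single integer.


Answer: 243

Derivation:
Step 0: N_Z=1, N_D=2, L=3
Step 1: N_Z=6, N_D=3, L=9
Step 2: N_Z=18, N_D=9, L=27
Step 3: N_Z=54, N_D=27, L=81
Step 4: N_Z=162, N_D=81, L=243


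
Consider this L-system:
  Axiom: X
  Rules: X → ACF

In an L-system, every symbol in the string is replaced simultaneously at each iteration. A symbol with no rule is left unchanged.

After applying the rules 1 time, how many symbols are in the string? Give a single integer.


Step 0: length = 1
Step 1: length = 3

Answer: 3


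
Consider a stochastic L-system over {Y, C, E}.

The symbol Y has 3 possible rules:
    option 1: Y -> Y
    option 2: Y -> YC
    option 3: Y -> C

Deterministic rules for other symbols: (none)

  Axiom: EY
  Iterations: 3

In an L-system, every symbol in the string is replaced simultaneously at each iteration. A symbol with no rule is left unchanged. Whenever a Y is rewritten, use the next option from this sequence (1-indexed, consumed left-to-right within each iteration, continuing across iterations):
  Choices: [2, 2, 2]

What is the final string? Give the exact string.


Step 0: EY
Step 1: EYC  (used choices [2])
Step 2: EYCC  (used choices [2])
Step 3: EYCCC  (used choices [2])

Answer: EYCCC


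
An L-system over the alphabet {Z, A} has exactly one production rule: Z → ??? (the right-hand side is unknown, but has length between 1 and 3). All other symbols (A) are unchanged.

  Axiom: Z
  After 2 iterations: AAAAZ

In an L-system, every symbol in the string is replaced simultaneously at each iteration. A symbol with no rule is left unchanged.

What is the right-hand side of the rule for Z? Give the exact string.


Answer: AAZ

Derivation:
Trying Z → AAZ:
  Step 0: Z
  Step 1: AAZ
  Step 2: AAAAZ
Matches the given result.


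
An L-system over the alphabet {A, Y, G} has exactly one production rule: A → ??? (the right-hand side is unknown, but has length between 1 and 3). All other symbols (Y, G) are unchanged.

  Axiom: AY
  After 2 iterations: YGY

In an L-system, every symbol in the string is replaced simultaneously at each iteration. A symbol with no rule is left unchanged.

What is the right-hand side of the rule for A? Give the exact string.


Trying A → YG:
  Step 0: AY
  Step 1: YGY
  Step 2: YGY
Matches the given result.

Answer: YG


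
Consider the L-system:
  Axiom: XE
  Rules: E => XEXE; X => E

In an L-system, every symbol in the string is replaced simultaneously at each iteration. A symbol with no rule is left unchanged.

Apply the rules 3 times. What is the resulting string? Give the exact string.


Step 0: XE
Step 1: EXEXE
Step 2: XEXEEXEXEEXEXE
Step 3: EXEXEEXEXEXEXEEXEXEEXEXEXEXEEXEXEEXEXE

Answer: EXEXEEXEXEXEXEEXEXEEXEXEXEXEEXEXEEXEXE


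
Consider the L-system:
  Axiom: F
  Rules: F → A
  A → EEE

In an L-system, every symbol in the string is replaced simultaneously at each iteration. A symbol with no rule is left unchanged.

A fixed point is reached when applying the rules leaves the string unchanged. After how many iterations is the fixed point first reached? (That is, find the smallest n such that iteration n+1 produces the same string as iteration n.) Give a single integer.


Step 0: F
Step 1: A
Step 2: EEE
Step 3: EEE  (unchanged — fixed point at step 2)

Answer: 2


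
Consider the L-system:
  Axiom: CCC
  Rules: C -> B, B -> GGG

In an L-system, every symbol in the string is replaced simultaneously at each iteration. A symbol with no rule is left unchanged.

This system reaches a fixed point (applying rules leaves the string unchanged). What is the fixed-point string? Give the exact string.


Step 0: CCC
Step 1: BBB
Step 2: GGGGGGGGG
Step 3: GGGGGGGGG  (unchanged — fixed point at step 2)

Answer: GGGGGGGGG


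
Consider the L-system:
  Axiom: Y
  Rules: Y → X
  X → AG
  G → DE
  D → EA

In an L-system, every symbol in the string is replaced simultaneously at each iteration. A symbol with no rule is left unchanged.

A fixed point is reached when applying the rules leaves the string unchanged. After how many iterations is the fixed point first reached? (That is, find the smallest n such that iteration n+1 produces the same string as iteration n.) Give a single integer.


Step 0: Y
Step 1: X
Step 2: AG
Step 3: ADE
Step 4: AEAE
Step 5: AEAE  (unchanged — fixed point at step 4)

Answer: 4


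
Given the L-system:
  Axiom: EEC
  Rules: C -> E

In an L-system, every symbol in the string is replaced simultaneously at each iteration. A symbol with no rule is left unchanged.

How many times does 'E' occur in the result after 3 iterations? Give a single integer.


Answer: 3

Derivation:
Step 0: EEC  (2 'E')
Step 1: EEE  (3 'E')
Step 2: EEE  (3 'E')
Step 3: EEE  (3 'E')


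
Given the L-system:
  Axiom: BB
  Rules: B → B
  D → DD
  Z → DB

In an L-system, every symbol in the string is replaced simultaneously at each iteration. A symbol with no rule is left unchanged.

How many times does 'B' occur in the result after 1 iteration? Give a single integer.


Step 0: BB  (2 'B')
Step 1: BB  (2 'B')

Answer: 2


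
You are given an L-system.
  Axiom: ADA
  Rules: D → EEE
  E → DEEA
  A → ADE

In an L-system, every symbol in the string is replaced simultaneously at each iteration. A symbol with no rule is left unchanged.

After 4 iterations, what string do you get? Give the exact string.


Step 0: ADA
Step 1: ADEEEEADE
Step 2: ADEEEEDEEADEEADEEADEEAADEEEEDEEA
Step 3: ADEEEEDEEADEEADEEADEEAEEEDEEADEEAADEEEEDEEADEEAADEEEEDEEADEEAADEEEEDEEADEEAADEADEEEEDEEADEEADEEADEEAEEEDEEADEEAADE
Step 4: ADEEEEDEEADEEADEEADEEAEEEDEEADEEAADEEEEDEEADEEAADEEEEDEEADEEAADEEEEDEEADEEAADEDEEADEEADEEAEEEDEEADEEAADEEEEDEEADEEAADEADEEEEDEEADEEADEEADEEAEEEDEEADEEAADEEEEDEEADEEAADEADEEEEDEEADEEADEEADEEAEEEDEEADEEAADEEEEDEEADEEAADEADEEEEDEEADEEADEEADEEAEEEDEEADEEAADEEEEDEEADEEAADEADEEEEDEEAADEEEEDEEADEEADEEADEEAEEEDEEADEEAADEEEEDEEADEEAADEEEEDEEADEEAADEEEEDEEADEEAADEDEEADEEADEEAEEEDEEADEEAADEEEEDEEADEEAADEADEEEEDEEA

Answer: ADEEEEDEEADEEADEEADEEAEEEDEEADEEAADEEEEDEEADEEAADEEEEDEEADEEAADEEEEDEEADEEAADEDEEADEEADEEAEEEDEEADEEAADEEEEDEEADEEAADEADEEEEDEEADEEADEEADEEAEEEDEEADEEAADEEEEDEEADEEAADEADEEEEDEEADEEADEEADEEAEEEDEEADEEAADEEEEDEEADEEAADEADEEEEDEEADEEADEEADEEAEEEDEEADEEAADEEEEDEEADEEAADEADEEEEDEEAADEEEEDEEADEEADEEADEEAEEEDEEADEEAADEEEEDEEADEEAADEEEEDEEADEEAADEEEEDEEADEEAADEDEEADEEADEEAEEEDEEADEEAADEEEEDEEADEEAADEADEEEEDEEA


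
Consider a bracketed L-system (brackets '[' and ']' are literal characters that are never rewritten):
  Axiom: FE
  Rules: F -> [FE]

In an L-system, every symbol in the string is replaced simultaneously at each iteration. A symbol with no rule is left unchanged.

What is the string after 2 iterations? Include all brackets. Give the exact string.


Answer: [[FE]E]E

Derivation:
Step 0: FE
Step 1: [FE]E
Step 2: [[FE]E]E


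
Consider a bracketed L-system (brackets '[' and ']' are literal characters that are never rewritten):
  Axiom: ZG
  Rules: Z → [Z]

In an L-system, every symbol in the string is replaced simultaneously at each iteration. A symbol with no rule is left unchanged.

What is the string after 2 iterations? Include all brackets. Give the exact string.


Answer: [[Z]]G

Derivation:
Step 0: ZG
Step 1: [Z]G
Step 2: [[Z]]G


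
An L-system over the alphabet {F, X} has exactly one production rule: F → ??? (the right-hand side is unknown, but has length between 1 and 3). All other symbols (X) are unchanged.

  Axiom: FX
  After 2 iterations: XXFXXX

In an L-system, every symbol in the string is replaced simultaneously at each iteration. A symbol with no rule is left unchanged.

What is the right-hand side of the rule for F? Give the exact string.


Answer: XFX

Derivation:
Trying F → XFX:
  Step 0: FX
  Step 1: XFXX
  Step 2: XXFXXX
Matches the given result.


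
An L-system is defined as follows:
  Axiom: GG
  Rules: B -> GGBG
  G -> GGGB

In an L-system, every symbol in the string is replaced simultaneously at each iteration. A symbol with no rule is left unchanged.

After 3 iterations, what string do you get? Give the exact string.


Answer: GGGBGGGBGGGBGGBGGGGBGGGBGGGBGGBGGGGBGGGBGGGBGGBGGGGBGGGBGGBGGGGBGGGBGGGBGGGBGGBGGGGBGGGBGGGBGGBGGGGBGGGBGGGBGGBGGGGBGGGBGGBGGGGB

Derivation:
Step 0: GG
Step 1: GGGBGGGB
Step 2: GGGBGGGBGGGBGGBGGGGBGGGBGGGBGGBG
Step 3: GGGBGGGBGGGBGGBGGGGBGGGBGGGBGGBGGGGBGGGBGGGBGGBGGGGBGGGBGGBGGGGBGGGBGGGBGGGBGGBGGGGBGGGBGGGBGGBGGGGBGGGBGGGBGGBGGGGBGGGBGGBGGGGB


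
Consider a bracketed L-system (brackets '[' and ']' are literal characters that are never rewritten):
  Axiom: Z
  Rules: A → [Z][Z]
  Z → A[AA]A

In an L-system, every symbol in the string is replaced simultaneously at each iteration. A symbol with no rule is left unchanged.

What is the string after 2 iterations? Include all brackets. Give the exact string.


Step 0: Z
Step 1: A[AA]A
Step 2: [Z][Z][[Z][Z][Z][Z]][Z][Z]

Answer: [Z][Z][[Z][Z][Z][Z]][Z][Z]


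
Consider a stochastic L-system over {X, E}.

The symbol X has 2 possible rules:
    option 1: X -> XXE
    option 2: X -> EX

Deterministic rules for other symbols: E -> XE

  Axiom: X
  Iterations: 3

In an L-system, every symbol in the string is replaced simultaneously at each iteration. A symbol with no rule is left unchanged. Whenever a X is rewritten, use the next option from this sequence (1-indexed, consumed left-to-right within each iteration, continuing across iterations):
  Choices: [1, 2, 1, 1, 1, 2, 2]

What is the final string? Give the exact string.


Answer: XEXXEXXEEXXEEXXE

Derivation:
Step 0: X
Step 1: XXE  (used choices [1])
Step 2: EXXXEXE  (used choices [2, 1])
Step 3: XEXXEXXEEXXEEXXE  (used choices [1, 1, 2, 2])


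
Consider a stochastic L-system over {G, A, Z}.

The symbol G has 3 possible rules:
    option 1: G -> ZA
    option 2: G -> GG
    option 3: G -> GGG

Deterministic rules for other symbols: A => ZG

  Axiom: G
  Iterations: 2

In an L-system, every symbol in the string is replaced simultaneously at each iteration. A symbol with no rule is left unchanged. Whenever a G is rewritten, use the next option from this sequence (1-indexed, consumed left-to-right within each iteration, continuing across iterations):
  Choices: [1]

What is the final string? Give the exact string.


Step 0: G
Step 1: ZA  (used choices [1])
Step 2: ZZG  (used choices [])

Answer: ZZG


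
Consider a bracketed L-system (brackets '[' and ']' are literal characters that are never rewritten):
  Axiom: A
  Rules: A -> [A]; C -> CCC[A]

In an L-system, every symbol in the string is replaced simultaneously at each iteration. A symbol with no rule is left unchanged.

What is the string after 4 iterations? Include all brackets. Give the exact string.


Step 0: A
Step 1: [A]
Step 2: [[A]]
Step 3: [[[A]]]
Step 4: [[[[A]]]]

Answer: [[[[A]]]]


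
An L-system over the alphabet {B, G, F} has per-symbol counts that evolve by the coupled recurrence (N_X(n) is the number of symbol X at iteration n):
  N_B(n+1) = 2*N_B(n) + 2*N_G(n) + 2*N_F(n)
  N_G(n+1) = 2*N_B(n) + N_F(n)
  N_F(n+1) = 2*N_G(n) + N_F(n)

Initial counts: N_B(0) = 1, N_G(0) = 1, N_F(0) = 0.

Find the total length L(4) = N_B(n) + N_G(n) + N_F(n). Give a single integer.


Answer: 512

Derivation:
Step 0: N_B=1, N_G=1, N_F=0, L=2
Step 1: N_B=4, N_G=2, N_F=2, L=8
Step 2: N_B=16, N_G=10, N_F=6, L=32
Step 3: N_B=64, N_G=38, N_F=26, L=128
Step 4: N_B=256, N_G=154, N_F=102, L=512


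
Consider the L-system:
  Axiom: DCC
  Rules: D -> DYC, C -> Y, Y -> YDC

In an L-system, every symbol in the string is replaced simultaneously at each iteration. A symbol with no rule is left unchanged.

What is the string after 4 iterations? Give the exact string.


Answer: DYCYDCYYDCDYCYYDCYDCDYCYDYCYDCYYDCYDCDYCYYDCDYCYDYCYDCYYDCYDCDYCYDYCYDCYYDC

Derivation:
Step 0: DCC
Step 1: DYCYY
Step 2: DYCYDCYYDCYDC
Step 3: DYCYDCYYDCDYCYYDCYDCDYCYYDCDYCY
Step 4: DYCYDCYYDCDYCYYDCYDCDYCYDYCYDCYYDCYDCDYCYYDCDYCYDYCYDCYYDCYDCDYCYDYCYDCYYDC


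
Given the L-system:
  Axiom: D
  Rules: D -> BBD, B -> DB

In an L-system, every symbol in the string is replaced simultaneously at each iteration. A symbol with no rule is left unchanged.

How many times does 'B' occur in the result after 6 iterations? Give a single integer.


Answer: 140

Derivation:
Step 0: D  (0 'B')
Step 1: BBD  (2 'B')
Step 2: DBDBBBD  (4 'B')
Step 3: BBDDBBBDDBDBDBBBD  (10 'B')
Step 4: DBDBBBDBBDDBDBDBBBDBBDDBBBDDBBBDDBDBDBBBD  (24 'B')
Step 5: BBDDBBBDDBDBDBBBDDBDBBBDBBDDBBBDDBBBDDBDBDBBBDDBDBBBDBBDDBDBDBBBDBBDDBDBDBBBDBBDDBBBDDBBBDDBDBDBBBD  (58 'B')
Step 6: DBDBBBDBBDDBDBDBBBDBBDDBBBDDBBBDDBDBDBBBDBBDDBBBDDBDBDBBBDDBDBBBDBBDDBDBDBBBDBBDDBDBDBBBDBBDDBBBDDBBBDDBDBDBBBDBBDDBBBDDBDBDBBBDDBDBBBDBBDDBBBDDBBBDDBDBDBBBDDBDBBBDBBDDBBBDDBBBDDBDBDBBBDDBDBBBDBBDDBDBDBBBDBBDDBDBDBBBDBBDDBBBDDBBBDDBDBDBBBD  (140 'B')


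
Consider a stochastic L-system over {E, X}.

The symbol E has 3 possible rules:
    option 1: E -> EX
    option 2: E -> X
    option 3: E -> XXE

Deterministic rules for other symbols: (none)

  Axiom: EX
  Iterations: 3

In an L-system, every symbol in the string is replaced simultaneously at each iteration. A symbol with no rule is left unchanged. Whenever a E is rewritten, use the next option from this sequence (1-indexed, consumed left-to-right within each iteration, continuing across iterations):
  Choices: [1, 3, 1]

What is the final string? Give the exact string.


Step 0: EX
Step 1: EXX  (used choices [1])
Step 2: XXEXX  (used choices [3])
Step 3: XXEXXX  (used choices [1])

Answer: XXEXXX


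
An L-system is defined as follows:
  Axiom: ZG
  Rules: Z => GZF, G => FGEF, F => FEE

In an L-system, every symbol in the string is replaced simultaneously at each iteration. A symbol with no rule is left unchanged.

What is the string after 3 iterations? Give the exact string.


Step 0: ZG
Step 1: GZFFGEF
Step 2: FGEFGZFFEEFEEFGEFEFEE
Step 3: FEEFGEFEFEEFGEFGZFFEEFEEEEFEEEEFEEFGEFEFEEEFEEEE

Answer: FEEFGEFEFEEFGEFGZFFEEFEEEEFEEEEFEEFGEFEFEEEFEEEE


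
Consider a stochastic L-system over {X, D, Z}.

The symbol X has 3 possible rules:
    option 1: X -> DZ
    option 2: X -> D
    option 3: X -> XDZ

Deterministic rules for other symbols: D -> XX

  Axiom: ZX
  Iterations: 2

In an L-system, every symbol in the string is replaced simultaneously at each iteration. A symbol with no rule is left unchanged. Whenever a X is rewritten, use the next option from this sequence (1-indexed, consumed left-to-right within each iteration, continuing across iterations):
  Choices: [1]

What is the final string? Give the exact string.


Step 0: ZX
Step 1: ZDZ  (used choices [1])
Step 2: ZXXZ  (used choices [])

Answer: ZXXZ


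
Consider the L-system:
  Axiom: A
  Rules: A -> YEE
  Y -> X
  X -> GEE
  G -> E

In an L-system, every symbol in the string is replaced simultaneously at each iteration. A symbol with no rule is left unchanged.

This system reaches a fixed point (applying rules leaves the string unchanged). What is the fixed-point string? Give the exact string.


Step 0: A
Step 1: YEE
Step 2: XEE
Step 3: GEEEE
Step 4: EEEEE
Step 5: EEEEE  (unchanged — fixed point at step 4)

Answer: EEEEE


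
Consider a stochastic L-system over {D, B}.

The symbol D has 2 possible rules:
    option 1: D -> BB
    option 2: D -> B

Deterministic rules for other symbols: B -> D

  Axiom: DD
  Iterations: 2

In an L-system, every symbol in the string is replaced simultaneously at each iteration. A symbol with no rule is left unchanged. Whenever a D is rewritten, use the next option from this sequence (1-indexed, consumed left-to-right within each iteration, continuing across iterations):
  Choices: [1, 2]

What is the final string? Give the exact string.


Step 0: DD
Step 1: BBB  (used choices [1, 2])
Step 2: DDD  (used choices [])

Answer: DDD


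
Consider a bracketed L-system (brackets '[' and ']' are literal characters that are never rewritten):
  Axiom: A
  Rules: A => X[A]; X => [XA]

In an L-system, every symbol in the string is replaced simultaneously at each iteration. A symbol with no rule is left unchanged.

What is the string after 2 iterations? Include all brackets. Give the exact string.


Answer: [XA][X[A]]

Derivation:
Step 0: A
Step 1: X[A]
Step 2: [XA][X[A]]


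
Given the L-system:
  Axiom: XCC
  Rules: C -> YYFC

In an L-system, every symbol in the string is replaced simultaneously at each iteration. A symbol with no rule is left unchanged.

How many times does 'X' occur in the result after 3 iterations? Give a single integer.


Answer: 1

Derivation:
Step 0: XCC  (1 'X')
Step 1: XYYFCYYFC  (1 'X')
Step 2: XYYFYYFCYYFYYFC  (1 'X')
Step 3: XYYFYYFYYFCYYFYYFYYFC  (1 'X')


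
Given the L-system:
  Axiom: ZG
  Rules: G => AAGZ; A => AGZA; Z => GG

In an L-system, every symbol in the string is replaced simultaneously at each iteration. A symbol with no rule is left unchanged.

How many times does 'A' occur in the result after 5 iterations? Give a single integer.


Step 0: ZG  (0 'A')
Step 1: GGAAGZ  (2 'A')
Step 2: AAGZAAGZAGZAAGZAAAGZGG  (10 'A')
Step 3: AGZAAGZAAAGZGGAGZAAGZAAAGZGGAGZAAAGZGGAGZAAGZAAAGZGGAGZAAGZAAGZAAAGZGGAAGZAAGZ  (34 'A')
Step 4: AGZAAAGZGGAGZAAGZAAAGZGGAGZAAGZAAGZAAAGZGGAAGZAAGZAGZAAAGZGGAGZAAGZAAAGZGGAGZAAGZAAGZAAAGZGGAAGZAAGZAGZAAAGZGGAGZAAGZAAGZAAAGZGGAAGZAAGZAGZAAAGZGGAGZAAGZAAAGZGGAGZAAGZAAGZAAAGZGGAAGZAAGZAGZAAAGZGGAGZAAGZAAAGZGGAGZAAGZAAAGZGGAGZAAGZAAGZAAAGZGGAAGZAAGZAGZAAGZAAAGZGGAGZAAGZAAAGZGG  (122 'A')
Step 5: AGZAAAGZGGAGZAAGZAAGZAAAGZGGAAGZAAGZAGZAAAGZGGAGZAAGZAAAGZGGAGZAAGZAAGZAAAGZGGAAGZAAGZAGZAAAGZGGAGZAAGZAAAGZGGAGZAAGZAAAGZGGAGZAAGZAAGZAAAGZGGAAGZAAGZAGZAAGZAAAGZGGAGZAAGZAAAGZGGAGZAAAGZGGAGZAAGZAAGZAAAGZGGAAGZAAGZAGZAAAGZGGAGZAAGZAAAGZGGAGZAAGZAAGZAAAGZGGAAGZAAGZAGZAAAGZGGAGZAAGZAAAGZGGAGZAAGZAAAGZGGAGZAAGZAAGZAAAGZGGAAGZAAGZAGZAAGZAAAGZGGAGZAAGZAAAGZGGAGZAAAGZGGAGZAAGZAAGZAAAGZGGAAGZAAGZAGZAAAGZGGAGZAAGZAAAGZGGAGZAAGZAAAGZGGAGZAAGZAAGZAAAGZGGAAGZAAGZAGZAAGZAAAGZGGAGZAAGZAAAGZGGAGZAAAGZGGAGZAAGZAAGZAAAGZGGAAGZAAGZAGZAAAGZGGAGZAAGZAAAGZGGAGZAAGZAAGZAAAGZGGAAGZAAGZAGZAAAGZGGAGZAAGZAAAGZGGAGZAAGZAAAGZGGAGZAAGZAAGZAAAGZGGAAGZAAGZAGZAAGZAAAGZGGAGZAAGZAAAGZGGAGZAAAGZGGAGZAAGZAAGZAAAGZGGAAGZAAGZAGZAAAGZGGAGZAAGZAAAGZGGAGZAAGZAAGZAAAGZGGAAGZAAGZAGZAAAGZGGAGZAAGZAAAGZGGAGZAAGZAAGZAAAGZGGAAGZAAGZAGZAAAGZGGAGZAAGZAAAGZGGAGZAAGZAAAGZGGAGZAAGZAAGZAAAGZGGAAGZAAGZAGZAAGZAAAGZGGAGZAAGZAAAGZGGAGZAAAGZGGAGZAAGZAAAGZGGAGZAAGZAAGZAAAGZGGAAGZAAGZAGZAAAGZGGAGZAAGZAAAGZGGAGZAAGZAAGZAAAGZGGAAGZAAGZ  (434 'A')

Answer: 434
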